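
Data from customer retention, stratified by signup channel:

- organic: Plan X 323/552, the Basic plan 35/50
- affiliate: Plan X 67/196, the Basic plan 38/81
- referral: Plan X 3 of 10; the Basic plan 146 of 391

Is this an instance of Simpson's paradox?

Organic: Plan X 323/552 = 58.5%, the Basic plan 35/50 = 70.0% → the Basic plan
Affiliate: Plan X 67/196 = 34.2%, the Basic plan 38/81 = 46.9% → the Basic plan
Referral: Plan X 3/10 = 30.0%, the Basic plan 146/391 = 37.3% → the Basic plan
Overall: Plan X 393/758 = 51.8%, the Basic plan 219/522 = 42.0% → Plan X
The Basic plan wins each signup group but Plan X wins overall — the comparison reverses. The Basic plan's customers skew toward referral, which has a lower base rate.

Yes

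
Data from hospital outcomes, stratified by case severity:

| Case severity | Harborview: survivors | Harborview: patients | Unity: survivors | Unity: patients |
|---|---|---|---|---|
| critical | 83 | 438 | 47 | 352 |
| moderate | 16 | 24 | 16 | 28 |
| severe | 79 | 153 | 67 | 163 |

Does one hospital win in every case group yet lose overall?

Critical: Harborview 83/438 = 18.9%, Unity 47/352 = 13.4% → Harborview
Moderate: Harborview 16/24 = 66.7%, Unity 16/28 = 57.1% → Harborview
Severe: Harborview 79/153 = 51.6%, Unity 67/163 = 41.1% → Harborview
Overall: Harborview 178/615 = 28.9%, Unity 130/543 = 23.9% → Harborview
Harborview wins overall and in every case group — no reversal.

No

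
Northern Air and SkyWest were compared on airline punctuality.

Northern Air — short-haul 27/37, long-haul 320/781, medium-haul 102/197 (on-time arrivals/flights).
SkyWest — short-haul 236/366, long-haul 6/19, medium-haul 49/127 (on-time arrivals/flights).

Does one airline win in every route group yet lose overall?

Short-haul: Northern Air 27/37 = 73.0%, SkyWest 236/366 = 64.5% → Northern Air
Long-haul: Northern Air 320/781 = 41.0%, SkyWest 6/19 = 31.6% → Northern Air
Medium-haul: Northern Air 102/197 = 51.8%, SkyWest 49/127 = 38.6% → Northern Air
Overall: Northern Air 449/1015 = 44.2%, SkyWest 291/512 = 56.8% → SkyWest
Northern Air wins each route group but SkyWest wins overall — the comparison reverses. Northern Air's flights skew toward long-haul, which has a lower base rate.

Yes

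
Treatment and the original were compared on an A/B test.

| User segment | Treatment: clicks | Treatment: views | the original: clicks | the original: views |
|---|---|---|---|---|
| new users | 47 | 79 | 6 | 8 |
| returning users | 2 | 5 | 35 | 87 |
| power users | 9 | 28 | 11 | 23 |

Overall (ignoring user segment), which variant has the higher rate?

New users: Treatment 47/79 = 59.5%, the original 6/8 = 75.0% → the original
Returning users: Treatment 2/5 = 40.0%, the original 35/87 = 40.2% → the original
Power users: Treatment 9/28 = 32.1%, the original 11/23 = 47.8% → the original
Overall: Treatment 58/112 = 51.8%, the original 52/118 = 44.1% → Treatment
(The original wins every user group but Treatment wins overall — the original's views skew toward the low-rate returning users group.)

Treatment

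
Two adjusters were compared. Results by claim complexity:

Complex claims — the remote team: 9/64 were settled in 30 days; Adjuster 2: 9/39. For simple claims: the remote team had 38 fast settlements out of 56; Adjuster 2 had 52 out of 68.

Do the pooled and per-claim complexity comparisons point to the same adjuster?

Complex: the remote team 9/64 = 14.1%, Adjuster 2 9/39 = 23.1% → Adjuster 2
Simple: the remote team 38/56 = 67.9%, Adjuster 2 52/68 = 76.5% → Adjuster 2
Overall: the remote team 47/120 = 39.2%, Adjuster 2 61/107 = 57.0% → Adjuster 2
Adjuster 2 wins overall and in every claim group — no reversal.

Yes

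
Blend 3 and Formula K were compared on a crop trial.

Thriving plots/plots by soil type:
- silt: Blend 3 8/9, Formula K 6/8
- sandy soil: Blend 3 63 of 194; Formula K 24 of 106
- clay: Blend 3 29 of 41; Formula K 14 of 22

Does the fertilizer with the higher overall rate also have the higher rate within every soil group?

Yes

Silt: Blend 3 8/9 = 88.9%, Formula K 6/8 = 75.0% → Blend 3
Sandy soil: Blend 3 63/194 = 32.5%, Formula K 24/106 = 22.6% → Blend 3
Clay: Blend 3 29/41 = 70.7%, Formula K 14/22 = 63.6% → Blend 3
Overall: Blend 3 100/244 = 41.0%, Formula K 44/136 = 32.4% → Blend 3
Blend 3 wins overall and in every soil group — no reversal.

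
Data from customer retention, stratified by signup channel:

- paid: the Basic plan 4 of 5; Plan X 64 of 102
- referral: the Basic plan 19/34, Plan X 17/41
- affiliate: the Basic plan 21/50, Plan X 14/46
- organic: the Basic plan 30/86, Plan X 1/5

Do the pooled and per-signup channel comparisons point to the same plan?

No

Paid: the Basic plan 4/5 = 80.0%, Plan X 64/102 = 62.7% → the Basic plan
Referral: the Basic plan 19/34 = 55.9%, Plan X 17/41 = 41.5% → the Basic plan
Affiliate: the Basic plan 21/50 = 42.0%, Plan X 14/46 = 30.4% → the Basic plan
Organic: the Basic plan 30/86 = 34.9%, Plan X 1/5 = 20.0% → the Basic plan
Overall: the Basic plan 74/175 = 42.3%, Plan X 96/194 = 49.5% → Plan X
The Basic plan wins each signup group but Plan X wins overall — the comparison reverses. The Basic plan's customers skew toward organic, which has a lower base rate.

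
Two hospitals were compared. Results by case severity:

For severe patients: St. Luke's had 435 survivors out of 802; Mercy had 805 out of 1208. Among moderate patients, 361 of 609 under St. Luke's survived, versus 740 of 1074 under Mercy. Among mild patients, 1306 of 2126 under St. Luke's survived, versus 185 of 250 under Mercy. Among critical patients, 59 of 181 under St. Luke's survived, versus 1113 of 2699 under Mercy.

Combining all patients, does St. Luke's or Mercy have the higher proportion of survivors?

St. Luke's

Severe: St. Luke's 435/802 = 54.2%, Mercy 805/1208 = 66.6% → Mercy
Moderate: St. Luke's 361/609 = 59.3%, Mercy 740/1074 = 68.9% → Mercy
Mild: St. Luke's 1306/2126 = 61.4%, Mercy 185/250 = 74.0% → Mercy
Critical: St. Luke's 59/181 = 32.6%, Mercy 1113/2699 = 41.2% → Mercy
Overall: St. Luke's 2161/3718 = 58.1%, Mercy 2843/5231 = 54.3% → St. Luke's
(Mercy wins every case group but St. Luke's wins overall — Mercy's patients skew toward the low-rate critical group.)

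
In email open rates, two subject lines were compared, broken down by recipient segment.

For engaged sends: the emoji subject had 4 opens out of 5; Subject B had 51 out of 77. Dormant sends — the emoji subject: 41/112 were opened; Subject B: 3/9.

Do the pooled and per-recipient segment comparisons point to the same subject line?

Engaged: the emoji subject 4/5 = 80.0%, Subject B 51/77 = 66.2% → the emoji subject
Dormant: the emoji subject 41/112 = 36.6%, Subject B 3/9 = 33.3% → the emoji subject
Overall: the emoji subject 45/117 = 38.5%, Subject B 54/86 = 62.8% → Subject B
The emoji subject wins each recipient group but Subject B wins overall — the comparison reverses. The emoji subject's sends skew toward dormant, which has a lower base rate.

No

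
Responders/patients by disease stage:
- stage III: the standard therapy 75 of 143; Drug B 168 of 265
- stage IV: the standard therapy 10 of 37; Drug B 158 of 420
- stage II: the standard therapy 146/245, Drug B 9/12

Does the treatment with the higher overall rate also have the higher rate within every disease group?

No

Stage III: the standard therapy 75/143 = 52.4%, Drug B 168/265 = 63.4% → Drug B
Stage IV: the standard therapy 10/37 = 27.0%, Drug B 158/420 = 37.6% → Drug B
Stage II: the standard therapy 146/245 = 59.6%, Drug B 9/12 = 75.0% → Drug B
Overall: the standard therapy 231/425 = 54.4%, Drug B 335/697 = 48.1% → the standard therapy
Drug B wins each disease group but the standard therapy wins overall — the comparison reverses. Drug B's patients skew toward stage IV, which has a lower base rate.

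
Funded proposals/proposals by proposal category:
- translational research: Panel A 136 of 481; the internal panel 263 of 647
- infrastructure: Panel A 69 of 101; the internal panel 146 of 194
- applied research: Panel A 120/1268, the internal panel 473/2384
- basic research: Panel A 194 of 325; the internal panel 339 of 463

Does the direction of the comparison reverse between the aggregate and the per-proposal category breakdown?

No

Translational research: Panel A 136/481 = 28.3%, the internal panel 263/647 = 40.6% → the internal panel
Infrastructure: Panel A 69/101 = 68.3%, the internal panel 146/194 = 75.3% → the internal panel
Applied research: Panel A 120/1268 = 9.5%, the internal panel 473/2384 = 19.8% → the internal panel
Basic research: Panel A 194/325 = 59.7%, the internal panel 339/463 = 73.2% → the internal panel
Overall: Panel A 519/2175 = 23.9%, the internal panel 1221/3688 = 33.1% → the internal panel
The internal panel wins overall and in every proposal group — no reversal.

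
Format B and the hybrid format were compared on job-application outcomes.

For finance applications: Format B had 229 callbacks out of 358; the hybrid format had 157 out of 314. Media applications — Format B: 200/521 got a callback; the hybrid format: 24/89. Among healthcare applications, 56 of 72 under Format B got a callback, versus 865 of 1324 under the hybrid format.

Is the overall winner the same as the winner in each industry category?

Finance: Format B 229/358 = 64.0%, the hybrid format 157/314 = 50.0% → Format B
Media: Format B 200/521 = 38.4%, the hybrid format 24/89 = 27.0% → Format B
Healthcare: Format B 56/72 = 77.8%, the hybrid format 865/1324 = 65.3% → Format B
Overall: Format B 485/951 = 51.0%, the hybrid format 1046/1727 = 60.6% → the hybrid format
Format B wins each industry group but the hybrid format wins overall — the comparison reverses. Format B's applications skew toward media, which has a lower base rate.

No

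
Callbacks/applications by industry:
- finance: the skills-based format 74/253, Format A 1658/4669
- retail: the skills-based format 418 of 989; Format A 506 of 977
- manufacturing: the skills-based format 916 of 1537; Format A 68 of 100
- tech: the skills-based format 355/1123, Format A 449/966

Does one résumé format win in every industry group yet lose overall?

Yes

Finance: the skills-based format 74/253 = 29.2%, Format A 1658/4669 = 35.5% → Format A
Retail: the skills-based format 418/989 = 42.3%, Format A 506/977 = 51.8% → Format A
Manufacturing: the skills-based format 916/1537 = 59.6%, Format A 68/100 = 68.0% → Format A
Tech: the skills-based format 355/1123 = 31.6%, Format A 449/966 = 46.5% → Format A
Overall: the skills-based format 1763/3902 = 45.2%, Format A 2681/6712 = 39.9% → the skills-based format
Format A wins each industry group but the skills-based format wins overall — the comparison reverses. Format A's applications skew toward finance, which has a lower base rate.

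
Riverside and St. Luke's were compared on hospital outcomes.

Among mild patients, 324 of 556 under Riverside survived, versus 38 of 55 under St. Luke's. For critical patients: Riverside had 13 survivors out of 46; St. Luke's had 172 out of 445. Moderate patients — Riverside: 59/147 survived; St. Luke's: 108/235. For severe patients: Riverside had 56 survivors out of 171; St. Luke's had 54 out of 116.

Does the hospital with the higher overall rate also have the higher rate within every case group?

No

Mild: Riverside 324/556 = 58.3%, St. Luke's 38/55 = 69.1% → St. Luke's
Critical: Riverside 13/46 = 28.3%, St. Luke's 172/445 = 38.7% → St. Luke's
Moderate: Riverside 59/147 = 40.1%, St. Luke's 108/235 = 46.0% → St. Luke's
Severe: Riverside 56/171 = 32.7%, St. Luke's 54/116 = 46.6% → St. Luke's
Overall: Riverside 452/920 = 49.1%, St. Luke's 372/851 = 43.7% → Riverside
St. Luke's wins each case group but Riverside wins overall — the comparison reverses. St. Luke's's patients skew toward critical, which has a lower base rate.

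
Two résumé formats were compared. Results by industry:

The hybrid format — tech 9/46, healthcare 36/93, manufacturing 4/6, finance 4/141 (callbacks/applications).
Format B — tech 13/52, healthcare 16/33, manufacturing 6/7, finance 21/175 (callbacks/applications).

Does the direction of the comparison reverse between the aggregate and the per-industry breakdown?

Tech: the hybrid format 9/46 = 19.6%, Format B 13/52 = 25.0% → Format B
Healthcare: the hybrid format 36/93 = 38.7%, Format B 16/33 = 48.5% → Format B
Manufacturing: the hybrid format 4/6 = 66.7%, Format B 6/7 = 85.7% → Format B
Finance: the hybrid format 4/141 = 2.8%, Format B 21/175 = 12.0% → Format B
Overall: the hybrid format 53/286 = 18.5%, Format B 56/267 = 21.0% → Format B
Format B wins overall and in every industry group — no reversal.

No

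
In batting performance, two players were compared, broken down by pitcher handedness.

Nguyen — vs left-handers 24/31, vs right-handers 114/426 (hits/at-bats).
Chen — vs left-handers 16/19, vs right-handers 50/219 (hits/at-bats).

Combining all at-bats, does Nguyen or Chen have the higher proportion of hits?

Nguyen

Vs left-handers: Nguyen 24/31 = 77.4%, Chen 16/19 = 84.2% → Chen
Vs right-handers: Nguyen 114/426 = 26.8%, Chen 50/219 = 22.8% → Nguyen
Overall: Nguyen 138/457 = 30.2%, Chen 66/238 = 27.7% → Nguyen
(Neither sweeps every pitcher group, but Nguyen has the higher pooled rate.)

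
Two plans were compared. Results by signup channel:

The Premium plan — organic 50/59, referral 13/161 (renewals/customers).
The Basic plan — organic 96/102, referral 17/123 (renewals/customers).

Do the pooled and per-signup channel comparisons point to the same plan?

Organic: the Premium plan 50/59 = 84.7%, the Basic plan 96/102 = 94.1% → the Basic plan
Referral: the Premium plan 13/161 = 8.1%, the Basic plan 17/123 = 13.8% → the Basic plan
Overall: the Premium plan 63/220 = 28.6%, the Basic plan 113/225 = 50.2% → the Basic plan
The Basic plan wins overall and in every signup group — no reversal.

Yes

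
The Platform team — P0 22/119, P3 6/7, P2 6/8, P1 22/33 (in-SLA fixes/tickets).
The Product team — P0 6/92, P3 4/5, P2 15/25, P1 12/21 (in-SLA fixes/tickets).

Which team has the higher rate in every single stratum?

the Platform team

P0: the Platform team 22/119 = 18.5%, the Product team 6/92 = 6.5% → the Platform team
P3: the Platform team 6/7 = 85.7%, the Product team 4/5 = 80.0% → the Platform team
P2: the Platform team 6/8 = 75.0%, the Product team 15/25 = 60.0% → the Platform team
P1: the Platform team 22/33 = 66.7%, the Product team 12/21 = 57.1% → the Platform team
The Platform team has the higher rate in all 4 groups.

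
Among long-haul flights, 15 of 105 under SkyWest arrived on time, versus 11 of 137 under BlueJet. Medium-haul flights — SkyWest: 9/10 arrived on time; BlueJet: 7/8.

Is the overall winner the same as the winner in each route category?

Long-haul: SkyWest 15/105 = 14.3%, BlueJet 11/137 = 8.0% → SkyWest
Medium-haul: SkyWest 9/10 = 90.0%, BlueJet 7/8 = 87.5% → SkyWest
Overall: SkyWest 24/115 = 20.9%, BlueJet 18/145 = 12.4% → SkyWest
SkyWest wins overall and in every route group — no reversal.

Yes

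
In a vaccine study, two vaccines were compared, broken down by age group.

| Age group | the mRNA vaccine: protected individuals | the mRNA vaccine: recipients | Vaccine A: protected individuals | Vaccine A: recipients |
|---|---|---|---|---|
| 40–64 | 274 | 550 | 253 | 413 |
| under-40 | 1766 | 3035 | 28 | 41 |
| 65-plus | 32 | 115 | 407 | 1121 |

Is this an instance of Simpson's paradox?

Yes

40–64: the mRNA vaccine 274/550 = 49.8%, Vaccine A 253/413 = 61.3% → Vaccine A
Under-40: the mRNA vaccine 1766/3035 = 58.2%, Vaccine A 28/41 = 68.3% → Vaccine A
65-plus: the mRNA vaccine 32/115 = 27.8%, Vaccine A 407/1121 = 36.3% → Vaccine A
Overall: the mRNA vaccine 2072/3700 = 56.0%, Vaccine A 688/1575 = 43.7% → the mRNA vaccine
Vaccine A wins each age group but the mRNA vaccine wins overall — the comparison reverses. Vaccine A's recipients skew toward 65-plus, which has a lower base rate.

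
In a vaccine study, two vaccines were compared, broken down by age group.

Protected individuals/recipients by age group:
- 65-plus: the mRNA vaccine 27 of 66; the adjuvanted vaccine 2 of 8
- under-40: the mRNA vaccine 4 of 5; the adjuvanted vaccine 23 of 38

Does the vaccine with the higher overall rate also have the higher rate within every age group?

No

65-plus: the mRNA vaccine 27/66 = 40.9%, the adjuvanted vaccine 2/8 = 25.0% → the mRNA vaccine
Under-40: the mRNA vaccine 4/5 = 80.0%, the adjuvanted vaccine 23/38 = 60.5% → the mRNA vaccine
Overall: the mRNA vaccine 31/71 = 43.7%, the adjuvanted vaccine 25/46 = 54.3% → the adjuvanted vaccine
The mRNA vaccine wins each age group but the adjuvanted vaccine wins overall — the comparison reverses. The mRNA vaccine's recipients skew toward 65-plus, which has a lower base rate.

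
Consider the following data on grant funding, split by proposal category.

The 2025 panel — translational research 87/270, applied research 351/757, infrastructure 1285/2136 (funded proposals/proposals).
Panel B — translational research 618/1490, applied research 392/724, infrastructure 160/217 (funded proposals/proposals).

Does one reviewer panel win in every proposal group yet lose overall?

Yes

Translational research: the 2025 panel 87/270 = 32.2%, Panel B 618/1490 = 41.5% → Panel B
Applied research: the 2025 panel 351/757 = 46.4%, Panel B 392/724 = 54.1% → Panel B
Infrastructure: the 2025 panel 1285/2136 = 60.2%, Panel B 160/217 = 73.7% → Panel B
Overall: the 2025 panel 1723/3163 = 54.5%, Panel B 1170/2431 = 48.1% → the 2025 panel
Panel B wins each proposal group but the 2025 panel wins overall — the comparison reverses. Panel B's proposals skew toward translational research, which has a lower base rate.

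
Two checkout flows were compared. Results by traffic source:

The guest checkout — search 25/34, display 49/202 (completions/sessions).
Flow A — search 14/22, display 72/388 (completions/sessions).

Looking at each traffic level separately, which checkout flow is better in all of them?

Search: the guest checkout 25/34 = 73.5%, Flow A 14/22 = 63.6% → the guest checkout
Display: the guest checkout 49/202 = 24.3%, Flow A 72/388 = 18.6% → the guest checkout
The guest checkout has the higher rate in both groups.

the guest checkout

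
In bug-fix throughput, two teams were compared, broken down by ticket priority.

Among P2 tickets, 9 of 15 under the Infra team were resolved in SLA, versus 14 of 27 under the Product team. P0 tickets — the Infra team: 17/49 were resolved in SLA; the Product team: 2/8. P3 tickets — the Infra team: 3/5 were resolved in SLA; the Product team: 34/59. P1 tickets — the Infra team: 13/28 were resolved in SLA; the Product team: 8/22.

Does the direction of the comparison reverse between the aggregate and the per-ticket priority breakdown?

P2: the Infra team 9/15 = 60.0%, the Product team 14/27 = 51.9% → the Infra team
P0: the Infra team 17/49 = 34.7%, the Product team 2/8 = 25.0% → the Infra team
P3: the Infra team 3/5 = 60.0%, the Product team 34/59 = 57.6% → the Infra team
P1: the Infra team 13/28 = 46.4%, the Product team 8/22 = 36.4% → the Infra team
Overall: the Infra team 42/97 = 43.3%, the Product team 58/116 = 50.0% → the Product team
The Infra team wins each ticket group but the Product team wins overall — the comparison reverses. The Infra team's tickets skew toward P0, which has a lower base rate.

Yes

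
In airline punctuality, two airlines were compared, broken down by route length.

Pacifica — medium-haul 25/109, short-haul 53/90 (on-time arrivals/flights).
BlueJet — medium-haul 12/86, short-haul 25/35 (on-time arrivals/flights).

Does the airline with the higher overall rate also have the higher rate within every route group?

No

Medium-haul: Pacifica 25/109 = 22.9%, BlueJet 12/86 = 14.0% → Pacifica
Short-haul: Pacifica 53/90 = 58.9%, BlueJet 25/35 = 71.4% → BlueJet
Overall: Pacifica 78/199 = 39.2%, BlueJet 37/121 = 30.6% → Pacifica
Neither sweeps: Pacifica wins 1 of 2 groups, BlueJet wins 1. Pacifica wins overall but not every group — no Simpson reversal.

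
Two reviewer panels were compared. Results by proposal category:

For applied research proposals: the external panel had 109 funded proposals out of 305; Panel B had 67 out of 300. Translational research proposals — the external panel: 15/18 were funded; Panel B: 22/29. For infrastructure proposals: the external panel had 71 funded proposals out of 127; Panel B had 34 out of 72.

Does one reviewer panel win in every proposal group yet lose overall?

Applied research: the external panel 109/305 = 35.7%, Panel B 67/300 = 22.3% → the external panel
Translational research: the external panel 15/18 = 83.3%, Panel B 22/29 = 75.9% → the external panel
Infrastructure: the external panel 71/127 = 55.9%, Panel B 34/72 = 47.2% → the external panel
Overall: the external panel 195/450 = 43.3%, Panel B 123/401 = 30.7% → the external panel
The external panel wins overall and in every proposal group — no reversal.

No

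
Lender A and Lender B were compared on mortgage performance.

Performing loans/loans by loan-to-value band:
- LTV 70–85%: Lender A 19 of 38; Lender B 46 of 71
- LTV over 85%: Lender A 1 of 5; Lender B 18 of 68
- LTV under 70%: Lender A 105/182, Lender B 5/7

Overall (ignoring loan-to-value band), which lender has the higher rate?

Lender A

LTV 70–85%: Lender A 19/38 = 50.0%, Lender B 46/71 = 64.8% → Lender B
LTV over 85%: Lender A 1/5 = 20.0%, Lender B 18/68 = 26.5% → Lender B
LTV under 70%: Lender A 105/182 = 57.7%, Lender B 5/7 = 71.4% → Lender B
Overall: Lender A 125/225 = 55.6%, Lender B 69/146 = 47.3% → Lender A
(Lender B wins every loan-to-value group but Lender A wins overall — Lender B's loans skew toward the low-rate LTV over 85% group.)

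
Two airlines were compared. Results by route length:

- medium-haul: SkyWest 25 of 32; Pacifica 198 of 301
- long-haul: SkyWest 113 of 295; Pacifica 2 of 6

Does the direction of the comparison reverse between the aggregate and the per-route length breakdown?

Medium-haul: SkyWest 25/32 = 78.1%, Pacifica 198/301 = 65.8% → SkyWest
Long-haul: SkyWest 113/295 = 38.3%, Pacifica 2/6 = 33.3% → SkyWest
Overall: SkyWest 138/327 = 42.2%, Pacifica 200/307 = 65.1% → Pacifica
SkyWest wins each route group but Pacifica wins overall — the comparison reverses. SkyWest's flights skew toward long-haul, which has a lower base rate.

Yes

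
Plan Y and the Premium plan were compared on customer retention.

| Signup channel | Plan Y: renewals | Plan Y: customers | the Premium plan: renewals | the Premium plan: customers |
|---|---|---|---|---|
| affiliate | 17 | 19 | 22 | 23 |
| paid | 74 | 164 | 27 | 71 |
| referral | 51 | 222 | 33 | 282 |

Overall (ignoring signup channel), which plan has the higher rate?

Plan Y

Affiliate: Plan Y 17/19 = 89.5%, the Premium plan 22/23 = 95.7% → the Premium plan
Paid: Plan Y 74/164 = 45.1%, the Premium plan 27/71 = 38.0% → Plan Y
Referral: Plan Y 51/222 = 23.0%, the Premium plan 33/282 = 11.7% → Plan Y
Overall: Plan Y 142/405 = 35.1%, the Premium plan 82/376 = 21.8% → Plan Y
(Neither sweeps every signup group, but Plan Y has the higher pooled rate.)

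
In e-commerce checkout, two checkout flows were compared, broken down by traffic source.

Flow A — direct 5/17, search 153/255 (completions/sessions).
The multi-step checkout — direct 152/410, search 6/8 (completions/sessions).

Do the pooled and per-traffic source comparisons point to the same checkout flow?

Direct: Flow A 5/17 = 29.4%, the multi-step checkout 152/410 = 37.1% → the multi-step checkout
Search: Flow A 153/255 = 60.0%, the multi-step checkout 6/8 = 75.0% → the multi-step checkout
Overall: Flow A 158/272 = 58.1%, the multi-step checkout 158/418 = 37.8% → Flow A
The multi-step checkout wins each traffic group but Flow A wins overall — the comparison reverses. The multi-step checkout's sessions skew toward direct, which has a lower base rate.

No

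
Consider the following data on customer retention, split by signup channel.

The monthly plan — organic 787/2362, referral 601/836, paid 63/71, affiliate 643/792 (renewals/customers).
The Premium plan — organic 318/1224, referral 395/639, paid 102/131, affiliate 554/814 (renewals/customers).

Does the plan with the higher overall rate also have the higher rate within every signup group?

Organic: the monthly plan 787/2362 = 33.3%, the Premium plan 318/1224 = 26.0% → the monthly plan
Referral: the monthly plan 601/836 = 71.9%, the Premium plan 395/639 = 61.8% → the monthly plan
Paid: the monthly plan 63/71 = 88.7%, the Premium plan 102/131 = 77.9% → the monthly plan
Affiliate: the monthly plan 643/792 = 81.2%, the Premium plan 554/814 = 68.1% → the monthly plan
Overall: the monthly plan 2094/4061 = 51.6%, the Premium plan 1369/2808 = 48.8% → the monthly plan
The monthly plan wins overall and in every signup group — no reversal.

Yes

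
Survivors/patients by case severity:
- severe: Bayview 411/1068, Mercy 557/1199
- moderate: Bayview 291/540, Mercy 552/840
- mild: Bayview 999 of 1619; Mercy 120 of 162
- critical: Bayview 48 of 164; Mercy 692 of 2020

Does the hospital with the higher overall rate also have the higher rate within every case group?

Severe: Bayview 411/1068 = 38.5%, Mercy 557/1199 = 46.5% → Mercy
Moderate: Bayview 291/540 = 53.9%, Mercy 552/840 = 65.7% → Mercy
Mild: Bayview 999/1619 = 61.7%, Mercy 120/162 = 74.1% → Mercy
Critical: Bayview 48/164 = 29.3%, Mercy 692/2020 = 34.3% → Mercy
Overall: Bayview 1749/3391 = 51.6%, Mercy 1921/4221 = 45.5% → Bayview
Mercy wins each case group but Bayview wins overall — the comparison reverses. Mercy's patients skew toward critical, which has a lower base rate.

No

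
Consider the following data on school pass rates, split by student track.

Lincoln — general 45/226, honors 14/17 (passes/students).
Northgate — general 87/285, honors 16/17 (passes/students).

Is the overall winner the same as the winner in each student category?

Yes

General: Lincoln 45/226 = 19.9%, Northgate 87/285 = 30.5% → Northgate
Honors: Lincoln 14/17 = 82.4%, Northgate 16/17 = 94.1% → Northgate
Overall: Lincoln 59/243 = 24.3%, Northgate 103/302 = 34.1% → Northgate
Northgate wins overall and in every student group — no reversal.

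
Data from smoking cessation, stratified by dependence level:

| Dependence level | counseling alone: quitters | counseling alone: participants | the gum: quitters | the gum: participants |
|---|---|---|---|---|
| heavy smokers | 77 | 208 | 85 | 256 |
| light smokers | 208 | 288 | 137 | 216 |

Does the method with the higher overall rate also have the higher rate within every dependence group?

Heavy smokers: counseling alone 77/208 = 37.0%, the gum 85/256 = 33.2% → counseling alone
Light smokers: counseling alone 208/288 = 72.2%, the gum 137/216 = 63.4% → counseling alone
Overall: counseling alone 285/496 = 57.5%, the gum 222/472 = 47.0% → counseling alone
Counseling alone wins overall and in every dependence group — no reversal.

Yes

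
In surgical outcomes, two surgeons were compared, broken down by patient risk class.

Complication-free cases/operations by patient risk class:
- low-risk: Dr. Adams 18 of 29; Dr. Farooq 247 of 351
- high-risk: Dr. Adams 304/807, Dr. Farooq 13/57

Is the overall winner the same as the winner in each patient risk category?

Low-risk: Dr. Adams 18/29 = 62.1%, Dr. Farooq 247/351 = 70.4% → Dr. Farooq
High-risk: Dr. Adams 304/807 = 37.7%, Dr. Farooq 13/57 = 22.8% → Dr. Adams
Overall: Dr. Adams 322/836 = 38.5%, Dr. Farooq 260/408 = 63.7% → Dr. Farooq
Neither sweeps: Dr. Adams wins 1 of 2 groups, Dr. Farooq wins 1. Dr. Farooq wins overall but not every group — no Simpson reversal.

No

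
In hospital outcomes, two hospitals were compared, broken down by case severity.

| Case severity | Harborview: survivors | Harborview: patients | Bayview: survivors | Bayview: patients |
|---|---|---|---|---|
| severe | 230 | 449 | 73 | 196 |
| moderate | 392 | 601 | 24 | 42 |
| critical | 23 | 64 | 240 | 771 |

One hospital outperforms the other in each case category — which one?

Severe: Harborview 230/449 = 51.2%, Bayview 73/196 = 37.2% → Harborview
Moderate: Harborview 392/601 = 65.2%, Bayview 24/42 = 57.1% → Harborview
Critical: Harborview 23/64 = 35.9%, Bayview 240/771 = 31.1% → Harborview
Harborview has the higher rate in all 3 groups.

Harborview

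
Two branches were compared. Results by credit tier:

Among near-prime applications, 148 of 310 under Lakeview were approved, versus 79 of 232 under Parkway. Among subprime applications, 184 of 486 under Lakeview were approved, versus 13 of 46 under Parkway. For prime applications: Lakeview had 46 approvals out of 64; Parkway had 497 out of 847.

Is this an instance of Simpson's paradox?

Yes

Near-prime: Lakeview 148/310 = 47.7%, Parkway 79/232 = 34.1% → Lakeview
Subprime: Lakeview 184/486 = 37.9%, Parkway 13/46 = 28.3% → Lakeview
Prime: Lakeview 46/64 = 71.9%, Parkway 497/847 = 58.7% → Lakeview
Overall: Lakeview 378/860 = 44.0%, Parkway 589/1125 = 52.4% → Parkway
Lakeview wins each credit group but Parkway wins overall — the comparison reverses. Lakeview's applications skew toward subprime, which has a lower base rate.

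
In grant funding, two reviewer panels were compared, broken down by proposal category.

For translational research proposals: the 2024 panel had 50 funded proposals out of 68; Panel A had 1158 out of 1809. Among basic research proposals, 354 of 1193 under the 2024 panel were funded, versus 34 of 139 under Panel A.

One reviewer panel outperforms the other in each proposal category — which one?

Translational research: the 2024 panel 50/68 = 73.5%, Panel A 1158/1809 = 64.0% → the 2024 panel
Basic research: the 2024 panel 354/1193 = 29.7%, Panel A 34/139 = 24.5% → the 2024 panel
The 2024 panel has the higher rate in both groups.

the 2024 panel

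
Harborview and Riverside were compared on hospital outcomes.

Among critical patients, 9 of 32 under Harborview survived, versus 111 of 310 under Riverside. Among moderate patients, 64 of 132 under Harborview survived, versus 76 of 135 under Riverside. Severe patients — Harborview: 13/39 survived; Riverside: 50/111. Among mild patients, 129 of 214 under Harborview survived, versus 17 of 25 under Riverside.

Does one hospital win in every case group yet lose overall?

Yes

Critical: Harborview 9/32 = 28.1%, Riverside 111/310 = 35.8% → Riverside
Moderate: Harborview 64/132 = 48.5%, Riverside 76/135 = 56.3% → Riverside
Severe: Harborview 13/39 = 33.3%, Riverside 50/111 = 45.0% → Riverside
Mild: Harborview 129/214 = 60.3%, Riverside 17/25 = 68.0% → Riverside
Overall: Harborview 215/417 = 51.6%, Riverside 254/581 = 43.7% → Harborview
Riverside wins each case group but Harborview wins overall — the comparison reverses. Riverside's patients skew toward critical, which has a lower base rate.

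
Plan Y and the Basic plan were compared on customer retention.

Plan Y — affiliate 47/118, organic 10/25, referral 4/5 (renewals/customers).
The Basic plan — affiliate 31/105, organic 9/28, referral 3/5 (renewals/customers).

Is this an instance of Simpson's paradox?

Affiliate: Plan Y 47/118 = 39.8%, the Basic plan 31/105 = 29.5% → Plan Y
Organic: Plan Y 10/25 = 40.0%, the Basic plan 9/28 = 32.1% → Plan Y
Referral: Plan Y 4/5 = 80.0%, the Basic plan 3/5 = 60.0% → Plan Y
Overall: Plan Y 61/148 = 41.2%, the Basic plan 43/138 = 31.2% → Plan Y
Plan Y wins overall and in every signup group — no reversal.

No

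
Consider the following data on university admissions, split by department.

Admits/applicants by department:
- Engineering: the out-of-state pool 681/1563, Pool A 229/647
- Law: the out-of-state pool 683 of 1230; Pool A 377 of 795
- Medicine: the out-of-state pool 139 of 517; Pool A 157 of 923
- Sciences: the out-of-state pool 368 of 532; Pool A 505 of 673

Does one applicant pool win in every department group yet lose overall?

Engineering: the out-of-state pool 681/1563 = 43.6%, Pool A 229/647 = 35.4% → the out-of-state pool
Law: the out-of-state pool 683/1230 = 55.5%, Pool A 377/795 = 47.4% → the out-of-state pool
Medicine: the out-of-state pool 139/517 = 26.9%, Pool A 157/923 = 17.0% → the out-of-state pool
Sciences: the out-of-state pool 368/532 = 69.2%, Pool A 505/673 = 75.0% → Pool A
Overall: the out-of-state pool 1871/3842 = 48.7%, Pool A 1268/3038 = 41.7% → the out-of-state pool
Neither sweeps: the out-of-state pool wins 3 of 4 groups, Pool A wins 1. The out-of-state pool wins overall but not every group — no Simpson reversal.

No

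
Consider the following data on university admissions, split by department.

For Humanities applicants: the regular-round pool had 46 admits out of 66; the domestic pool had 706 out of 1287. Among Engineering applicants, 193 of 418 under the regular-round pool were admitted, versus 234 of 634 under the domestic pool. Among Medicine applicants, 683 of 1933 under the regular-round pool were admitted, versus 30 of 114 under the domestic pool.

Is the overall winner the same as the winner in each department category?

No

Humanities: the regular-round pool 46/66 = 69.7%, the domestic pool 706/1287 = 54.9% → the regular-round pool
Engineering: the regular-round pool 193/418 = 46.2%, the domestic pool 234/634 = 36.9% → the regular-round pool
Medicine: the regular-round pool 683/1933 = 35.3%, the domestic pool 30/114 = 26.3% → the regular-round pool
Overall: the regular-round pool 922/2417 = 38.1%, the domestic pool 970/2035 = 47.7% → the domestic pool
The regular-round pool wins each department group but the domestic pool wins overall — the comparison reverses. The regular-round pool's applicants skew toward Medicine, which has a lower base rate.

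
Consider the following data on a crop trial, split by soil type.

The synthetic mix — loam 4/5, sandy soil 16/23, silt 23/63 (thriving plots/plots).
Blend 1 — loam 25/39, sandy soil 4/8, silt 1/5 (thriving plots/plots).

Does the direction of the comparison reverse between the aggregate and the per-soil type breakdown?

Loam: the synthetic mix 4/5 = 80.0%, Blend 1 25/39 = 64.1% → the synthetic mix
Sandy soil: the synthetic mix 16/23 = 69.6%, Blend 1 4/8 = 50.0% → the synthetic mix
Silt: the synthetic mix 23/63 = 36.5%, Blend 1 1/5 = 20.0% → the synthetic mix
Overall: the synthetic mix 43/91 = 47.3%, Blend 1 30/52 = 57.7% → Blend 1
The synthetic mix wins each soil group but Blend 1 wins overall — the comparison reverses. The synthetic mix's plots skew toward silt, which has a lower base rate.

Yes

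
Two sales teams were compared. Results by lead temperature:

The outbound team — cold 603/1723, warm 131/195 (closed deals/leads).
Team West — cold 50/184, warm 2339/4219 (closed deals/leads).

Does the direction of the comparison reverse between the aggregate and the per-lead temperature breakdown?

Cold: the outbound team 603/1723 = 35.0%, Team West 50/184 = 27.2% → the outbound team
Warm: the outbound team 131/195 = 67.2%, Team West 2339/4219 = 55.4% → the outbound team
Overall: the outbound team 734/1918 = 38.3%, Team West 2389/4403 = 54.3% → Team West
The outbound team wins each lead group but Team West wins overall — the comparison reverses. The outbound team's leads skew toward cold, which has a lower base rate.

Yes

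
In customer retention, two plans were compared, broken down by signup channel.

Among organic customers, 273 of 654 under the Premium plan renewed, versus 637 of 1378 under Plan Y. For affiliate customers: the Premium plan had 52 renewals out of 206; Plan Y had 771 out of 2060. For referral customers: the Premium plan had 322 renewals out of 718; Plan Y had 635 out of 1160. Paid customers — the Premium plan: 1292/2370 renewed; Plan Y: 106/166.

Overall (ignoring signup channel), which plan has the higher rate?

the Premium plan

Organic: the Premium plan 273/654 = 41.7%, Plan Y 637/1378 = 46.2% → Plan Y
Affiliate: the Premium plan 52/206 = 25.2%, Plan Y 771/2060 = 37.4% → Plan Y
Referral: the Premium plan 322/718 = 44.8%, Plan Y 635/1160 = 54.7% → Plan Y
Paid: the Premium plan 1292/2370 = 54.5%, Plan Y 106/166 = 63.9% → Plan Y
Overall: the Premium plan 1939/3948 = 49.1%, Plan Y 2149/4764 = 45.1% → the Premium plan
(Plan Y wins every signup group but the Premium plan wins overall — Plan Y's customers skew toward the low-rate affiliate group.)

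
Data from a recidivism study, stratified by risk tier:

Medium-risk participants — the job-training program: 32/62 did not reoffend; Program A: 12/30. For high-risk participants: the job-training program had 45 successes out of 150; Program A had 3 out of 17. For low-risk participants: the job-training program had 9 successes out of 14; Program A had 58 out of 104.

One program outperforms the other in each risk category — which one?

Medium-risk: the job-training program 32/62 = 51.6%, Program A 12/30 = 40.0% → the job-training program
High-risk: the job-training program 45/150 = 30.0%, Program A 3/17 = 17.6% → the job-training program
Low-risk: the job-training program 9/14 = 64.3%, Program A 58/104 = 55.8% → the job-training program
The job-training program has the higher rate in all 3 groups.

the job-training program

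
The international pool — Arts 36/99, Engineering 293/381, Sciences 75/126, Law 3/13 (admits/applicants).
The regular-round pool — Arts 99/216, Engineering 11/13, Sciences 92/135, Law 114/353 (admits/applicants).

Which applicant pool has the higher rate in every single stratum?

Arts: the international pool 36/99 = 36.4%, the regular-round pool 99/216 = 45.8% → the regular-round pool
Engineering: the international pool 293/381 = 76.9%, the regular-round pool 11/13 = 84.6% → the regular-round pool
Sciences: the international pool 75/126 = 59.5%, the regular-round pool 92/135 = 68.1% → the regular-round pool
Law: the international pool 3/13 = 23.1%, the regular-round pool 114/353 = 32.3% → the regular-round pool
The regular-round pool has the higher rate in all 4 groups.

the regular-round pool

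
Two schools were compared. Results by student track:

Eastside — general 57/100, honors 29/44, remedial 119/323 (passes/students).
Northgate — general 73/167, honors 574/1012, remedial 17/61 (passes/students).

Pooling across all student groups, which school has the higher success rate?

Northgate

General: Eastside 57/100 = 57.0%, Northgate 73/167 = 43.7% → Eastside
Honors: Eastside 29/44 = 65.9%, Northgate 574/1012 = 56.7% → Eastside
Remedial: Eastside 119/323 = 36.8%, Northgate 17/61 = 27.9% → Eastside
Overall: Eastside 205/467 = 43.9%, Northgate 664/1240 = 53.5% → Northgate
(Eastside wins every student group but Northgate wins overall — Eastside's students skew toward the low-rate remedial group.)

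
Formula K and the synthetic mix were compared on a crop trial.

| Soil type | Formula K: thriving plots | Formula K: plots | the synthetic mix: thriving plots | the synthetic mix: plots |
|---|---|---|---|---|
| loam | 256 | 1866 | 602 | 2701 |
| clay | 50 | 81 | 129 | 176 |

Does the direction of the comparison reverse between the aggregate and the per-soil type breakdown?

Loam: Formula K 256/1866 = 13.7%, the synthetic mix 602/2701 = 22.3% → the synthetic mix
Clay: Formula K 50/81 = 61.7%, the synthetic mix 129/176 = 73.3% → the synthetic mix
Overall: Formula K 306/1947 = 15.7%, the synthetic mix 731/2877 = 25.4% → the synthetic mix
The synthetic mix wins overall and in every soil group — no reversal.

No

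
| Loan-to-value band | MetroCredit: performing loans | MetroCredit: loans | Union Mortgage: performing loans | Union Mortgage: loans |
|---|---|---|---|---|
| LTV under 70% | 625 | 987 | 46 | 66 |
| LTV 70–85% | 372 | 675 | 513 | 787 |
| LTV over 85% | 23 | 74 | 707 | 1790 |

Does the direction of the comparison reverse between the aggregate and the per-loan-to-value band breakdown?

LTV under 70%: MetroCredit 625/987 = 63.3%, Union Mortgage 46/66 = 69.7% → Union Mortgage
LTV 70–85%: MetroCredit 372/675 = 55.1%, Union Mortgage 513/787 = 65.2% → Union Mortgage
LTV over 85%: MetroCredit 23/74 = 31.1%, Union Mortgage 707/1790 = 39.5% → Union Mortgage
Overall: MetroCredit 1020/1736 = 58.8%, Union Mortgage 1266/2643 = 47.9% → MetroCredit
Union Mortgage wins each loan-to-value group but MetroCredit wins overall — the comparison reverses. Union Mortgage's loans skew toward LTV over 85%, which has a lower base rate.

Yes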